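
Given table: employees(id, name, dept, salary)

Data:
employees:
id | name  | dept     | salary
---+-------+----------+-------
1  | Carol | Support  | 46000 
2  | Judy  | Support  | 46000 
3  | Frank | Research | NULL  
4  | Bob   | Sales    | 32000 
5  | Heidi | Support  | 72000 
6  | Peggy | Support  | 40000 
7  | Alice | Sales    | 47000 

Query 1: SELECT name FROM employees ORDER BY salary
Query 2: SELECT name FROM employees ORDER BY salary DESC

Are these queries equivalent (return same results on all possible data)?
No, not equivalent

Query 1 returns: [('Frank',), ('Bob',), ('Peggy',), ('Carol',), ('Judy',), ('Alice',), ('Heidi',)]
Query 2 returns: [('Heidi',), ('Alice',), ('Carol',), ('Judy',), ('Peggy',), ('Bob',), ('Frank',)]

Reason: ASC vs DESC gives opposite ordering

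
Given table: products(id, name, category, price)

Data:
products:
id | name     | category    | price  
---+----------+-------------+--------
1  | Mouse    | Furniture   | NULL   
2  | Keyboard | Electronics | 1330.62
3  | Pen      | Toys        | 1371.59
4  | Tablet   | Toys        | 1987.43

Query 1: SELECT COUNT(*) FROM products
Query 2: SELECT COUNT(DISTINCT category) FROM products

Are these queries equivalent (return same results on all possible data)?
No, not equivalent

Query 1 returns: [(4,)]
Query 2 returns: [(3,)]

Reason: COUNT(*) counts rows, COUNT(DISTINCT category) counts unique categorys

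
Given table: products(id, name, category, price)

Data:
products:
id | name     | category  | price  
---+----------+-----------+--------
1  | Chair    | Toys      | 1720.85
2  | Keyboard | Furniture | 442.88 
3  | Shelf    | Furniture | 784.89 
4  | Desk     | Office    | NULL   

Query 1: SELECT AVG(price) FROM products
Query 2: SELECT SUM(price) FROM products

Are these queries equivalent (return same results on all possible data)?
No, not equivalent

Query 1 returns: [(982.8733333333333,)]
Query 2 returns: [(2948.62,)]

Reason: AVG vs SUM give different aggregate values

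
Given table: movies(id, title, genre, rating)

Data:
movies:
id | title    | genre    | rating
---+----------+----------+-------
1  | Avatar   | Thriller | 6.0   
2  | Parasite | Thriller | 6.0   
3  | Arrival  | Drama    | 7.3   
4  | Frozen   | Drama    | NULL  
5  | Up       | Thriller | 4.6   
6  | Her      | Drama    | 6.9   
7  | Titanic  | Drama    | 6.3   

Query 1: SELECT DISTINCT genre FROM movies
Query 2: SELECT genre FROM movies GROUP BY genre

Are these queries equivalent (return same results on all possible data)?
Yes, equivalent

Both queries return: [('Drama',), ('Thriller',)]

Reason: Both get unique genres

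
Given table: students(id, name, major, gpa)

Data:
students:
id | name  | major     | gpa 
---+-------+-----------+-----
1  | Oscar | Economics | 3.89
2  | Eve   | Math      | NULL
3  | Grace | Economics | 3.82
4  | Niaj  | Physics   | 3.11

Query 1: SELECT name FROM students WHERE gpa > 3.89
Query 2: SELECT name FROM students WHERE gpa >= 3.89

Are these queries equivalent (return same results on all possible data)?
No, not equivalent

Query 1 returns: []
Query 2 returns: [('Oscar',)]

Reason: > vs >= gives different results when gpa = 3.89 exists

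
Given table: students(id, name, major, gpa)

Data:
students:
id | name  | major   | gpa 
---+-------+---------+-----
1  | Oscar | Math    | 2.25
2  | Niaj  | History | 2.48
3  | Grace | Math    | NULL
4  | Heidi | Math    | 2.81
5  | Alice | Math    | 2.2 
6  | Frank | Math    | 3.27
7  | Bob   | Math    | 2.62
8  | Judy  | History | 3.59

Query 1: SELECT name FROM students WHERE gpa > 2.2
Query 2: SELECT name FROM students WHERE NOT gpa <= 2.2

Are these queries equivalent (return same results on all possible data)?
Yes, equivalent

Both queries return: [('Bob',), ('Frank',), ('Heidi',), ('Judy',), ('Niaj',), ('Oscar',)]

Reason: Both filter gpa > 2.2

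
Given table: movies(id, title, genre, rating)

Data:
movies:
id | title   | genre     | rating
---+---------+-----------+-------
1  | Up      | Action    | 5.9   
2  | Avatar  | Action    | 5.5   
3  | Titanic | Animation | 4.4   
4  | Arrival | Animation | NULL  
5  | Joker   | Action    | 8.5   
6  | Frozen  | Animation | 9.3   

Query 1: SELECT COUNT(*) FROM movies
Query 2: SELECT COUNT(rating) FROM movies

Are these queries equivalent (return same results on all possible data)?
No, not equivalent

Query 1 returns: [(6,)]
Query 2 returns: [(5,)]

Reason: COUNT(*) includes NULLs, COUNT(column) excludes them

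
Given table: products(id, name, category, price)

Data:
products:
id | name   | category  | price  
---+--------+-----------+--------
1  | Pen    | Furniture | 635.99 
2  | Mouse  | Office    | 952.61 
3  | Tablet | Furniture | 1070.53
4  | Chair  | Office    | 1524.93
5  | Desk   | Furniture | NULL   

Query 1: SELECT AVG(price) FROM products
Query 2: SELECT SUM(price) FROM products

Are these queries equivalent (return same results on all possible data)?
No, not equivalent

Query 1 returns: [(1046.015,)]
Query 2 returns: [(4184.06,)]

Reason: AVG vs SUM give different aggregate values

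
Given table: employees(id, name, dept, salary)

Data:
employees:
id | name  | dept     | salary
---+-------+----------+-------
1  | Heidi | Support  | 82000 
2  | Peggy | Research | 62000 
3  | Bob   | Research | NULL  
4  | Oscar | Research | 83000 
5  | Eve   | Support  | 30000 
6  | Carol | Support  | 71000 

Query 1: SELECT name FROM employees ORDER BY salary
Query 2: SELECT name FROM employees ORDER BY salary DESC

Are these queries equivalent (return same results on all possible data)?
No, not equivalent

Query 1 returns: [('Bob',), ('Eve',), ('Peggy',), ('Carol',), ('Heidi',), ('Oscar',)]
Query 2 returns: [('Oscar',), ('Heidi',), ('Carol',), ('Peggy',), ('Eve',), ('Bob',)]

Reason: ASC vs DESC gives opposite ordering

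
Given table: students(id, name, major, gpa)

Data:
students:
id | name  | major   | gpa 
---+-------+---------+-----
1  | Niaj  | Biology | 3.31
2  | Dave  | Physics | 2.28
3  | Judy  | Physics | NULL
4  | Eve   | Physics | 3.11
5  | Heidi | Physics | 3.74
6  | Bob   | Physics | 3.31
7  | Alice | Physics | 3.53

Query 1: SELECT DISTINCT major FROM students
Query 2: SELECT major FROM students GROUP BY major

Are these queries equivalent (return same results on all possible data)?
Yes, equivalent

Both queries return: [('Biology',), ('Physics',)]

Reason: Both get unique majors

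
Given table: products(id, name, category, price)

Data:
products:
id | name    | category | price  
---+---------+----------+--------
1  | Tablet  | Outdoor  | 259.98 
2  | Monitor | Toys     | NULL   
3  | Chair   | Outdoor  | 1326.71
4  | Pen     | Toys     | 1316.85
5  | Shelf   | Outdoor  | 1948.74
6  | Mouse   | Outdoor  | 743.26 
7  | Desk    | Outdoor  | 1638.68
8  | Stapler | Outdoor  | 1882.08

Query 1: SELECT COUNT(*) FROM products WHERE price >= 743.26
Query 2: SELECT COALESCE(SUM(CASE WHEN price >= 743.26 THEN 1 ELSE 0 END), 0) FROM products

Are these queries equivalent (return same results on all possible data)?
Yes, equivalent

Both queries return: [(6,)]

Reason: COUNT with WHERE vs conditional SUM (COALESCE handles empty-table NULL)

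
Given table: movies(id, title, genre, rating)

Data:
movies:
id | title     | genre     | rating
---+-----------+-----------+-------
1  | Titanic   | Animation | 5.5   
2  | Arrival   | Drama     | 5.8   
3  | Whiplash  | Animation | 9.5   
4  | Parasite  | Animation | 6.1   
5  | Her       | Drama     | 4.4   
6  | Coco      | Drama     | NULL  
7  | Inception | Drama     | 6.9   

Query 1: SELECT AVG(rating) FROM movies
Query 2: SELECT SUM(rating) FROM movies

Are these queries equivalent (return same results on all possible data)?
No, not equivalent

Query 1 returns: [(6.366666666666667,)]
Query 2 returns: [(38.2,)]

Reason: AVG vs SUM give different aggregate values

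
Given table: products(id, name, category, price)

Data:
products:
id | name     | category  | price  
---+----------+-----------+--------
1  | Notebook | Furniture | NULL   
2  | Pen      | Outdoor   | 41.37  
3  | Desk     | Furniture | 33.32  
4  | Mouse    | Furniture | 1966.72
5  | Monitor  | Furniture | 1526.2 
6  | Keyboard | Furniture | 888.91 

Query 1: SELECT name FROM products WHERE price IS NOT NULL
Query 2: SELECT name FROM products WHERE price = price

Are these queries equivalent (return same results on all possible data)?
Yes, equivalent

Both queries return: [('Desk',), ('Keyboard',), ('Monitor',), ('Mouse',), ('Pen',)]

Reason: IS NOT NULL vs self-equality (both exclude NULLs)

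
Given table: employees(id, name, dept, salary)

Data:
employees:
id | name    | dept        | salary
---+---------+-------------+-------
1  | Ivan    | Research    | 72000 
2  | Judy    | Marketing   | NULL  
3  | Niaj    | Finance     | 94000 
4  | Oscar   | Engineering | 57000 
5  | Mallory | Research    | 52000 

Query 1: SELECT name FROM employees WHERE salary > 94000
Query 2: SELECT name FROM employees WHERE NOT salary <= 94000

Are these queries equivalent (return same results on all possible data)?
Yes, equivalent

Both queries return: []

Reason: Both filter salary > 94000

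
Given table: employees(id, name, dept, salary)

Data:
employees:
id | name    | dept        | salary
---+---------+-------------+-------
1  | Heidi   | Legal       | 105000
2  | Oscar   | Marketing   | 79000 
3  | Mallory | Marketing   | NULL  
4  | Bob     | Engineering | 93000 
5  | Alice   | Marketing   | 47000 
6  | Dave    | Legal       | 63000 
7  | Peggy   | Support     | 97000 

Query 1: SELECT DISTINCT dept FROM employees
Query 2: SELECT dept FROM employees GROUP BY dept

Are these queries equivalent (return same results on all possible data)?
Yes, equivalent

Both queries return: [('Engineering',), ('Legal',), ('Marketing',), ('Support',)]

Reason: Both get unique depts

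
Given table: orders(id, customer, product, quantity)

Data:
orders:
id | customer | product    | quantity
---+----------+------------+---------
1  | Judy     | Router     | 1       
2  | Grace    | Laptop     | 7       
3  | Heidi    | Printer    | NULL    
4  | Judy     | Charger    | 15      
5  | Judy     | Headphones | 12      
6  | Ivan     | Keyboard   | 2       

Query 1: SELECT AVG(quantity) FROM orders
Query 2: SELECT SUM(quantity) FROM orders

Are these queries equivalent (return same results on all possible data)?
No, not equivalent

Query 1 returns: [(7.4,)]
Query 2 returns: [(37,)]

Reason: AVG vs SUM give different aggregate values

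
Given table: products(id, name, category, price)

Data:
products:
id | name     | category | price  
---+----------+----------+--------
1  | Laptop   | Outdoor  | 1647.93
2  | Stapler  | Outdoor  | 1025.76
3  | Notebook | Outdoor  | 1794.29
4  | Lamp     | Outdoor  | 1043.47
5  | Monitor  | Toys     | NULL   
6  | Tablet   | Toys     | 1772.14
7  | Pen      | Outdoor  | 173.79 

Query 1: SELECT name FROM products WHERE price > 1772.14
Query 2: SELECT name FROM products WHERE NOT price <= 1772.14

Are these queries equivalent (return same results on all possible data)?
Yes, equivalent

Both queries return: [('Notebook',)]

Reason: Both filter price > 1772.14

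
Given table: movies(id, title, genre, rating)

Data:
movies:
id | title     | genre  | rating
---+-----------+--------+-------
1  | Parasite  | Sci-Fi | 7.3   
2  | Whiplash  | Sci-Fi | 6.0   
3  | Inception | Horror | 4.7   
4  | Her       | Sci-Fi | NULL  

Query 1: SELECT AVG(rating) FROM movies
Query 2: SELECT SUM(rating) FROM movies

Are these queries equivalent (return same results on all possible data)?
No, not equivalent

Query 1 returns: [(6.0,)]
Query 2 returns: [(18.0,)]

Reason: AVG vs SUM give different aggregate values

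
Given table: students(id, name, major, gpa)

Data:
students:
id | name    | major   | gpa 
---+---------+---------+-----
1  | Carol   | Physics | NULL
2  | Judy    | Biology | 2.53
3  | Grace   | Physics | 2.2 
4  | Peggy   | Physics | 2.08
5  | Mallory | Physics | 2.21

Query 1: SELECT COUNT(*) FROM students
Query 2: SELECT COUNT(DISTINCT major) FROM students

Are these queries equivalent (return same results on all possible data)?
No, not equivalent

Query 1 returns: [(5,)]
Query 2 returns: [(2,)]

Reason: COUNT(*) counts rows, COUNT(DISTINCT major) counts unique majors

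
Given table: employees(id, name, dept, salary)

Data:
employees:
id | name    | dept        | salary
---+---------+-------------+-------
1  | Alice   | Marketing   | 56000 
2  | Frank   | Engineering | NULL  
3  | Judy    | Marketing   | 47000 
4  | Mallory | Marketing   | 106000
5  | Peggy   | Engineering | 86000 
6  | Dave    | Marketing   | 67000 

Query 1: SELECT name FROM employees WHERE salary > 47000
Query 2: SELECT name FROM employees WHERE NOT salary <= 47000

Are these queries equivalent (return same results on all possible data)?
Yes, equivalent

Both queries return: [('Alice',), ('Dave',), ('Mallory',), ('Peggy',)]

Reason: Both filter salary > 47000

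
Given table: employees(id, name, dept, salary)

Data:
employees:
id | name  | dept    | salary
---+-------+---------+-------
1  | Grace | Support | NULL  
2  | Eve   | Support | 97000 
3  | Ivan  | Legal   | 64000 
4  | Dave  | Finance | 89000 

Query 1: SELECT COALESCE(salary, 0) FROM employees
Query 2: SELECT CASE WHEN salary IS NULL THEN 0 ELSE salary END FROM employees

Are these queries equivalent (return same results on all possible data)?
Yes, equivalent

Both queries return: [(0,), (64000,), (89000,), (97000,)]

Reason: COALESCE vs CASE for NULL handling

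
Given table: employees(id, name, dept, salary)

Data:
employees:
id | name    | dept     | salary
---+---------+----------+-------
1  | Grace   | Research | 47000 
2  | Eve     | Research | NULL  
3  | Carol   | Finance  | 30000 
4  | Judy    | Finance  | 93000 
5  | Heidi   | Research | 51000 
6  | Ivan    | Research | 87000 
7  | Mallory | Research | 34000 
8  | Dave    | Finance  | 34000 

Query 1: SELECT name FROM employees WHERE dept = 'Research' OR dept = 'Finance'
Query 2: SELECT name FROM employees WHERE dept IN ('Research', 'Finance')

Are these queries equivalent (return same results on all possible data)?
Yes, equivalent

Both queries return: [('Carol',), ('Dave',), ('Eve',), ('Grace',), ('Heidi',), ('Ivan',), ('Judy',), ('Mallory',)]

Reason: OR vs IN are equivalent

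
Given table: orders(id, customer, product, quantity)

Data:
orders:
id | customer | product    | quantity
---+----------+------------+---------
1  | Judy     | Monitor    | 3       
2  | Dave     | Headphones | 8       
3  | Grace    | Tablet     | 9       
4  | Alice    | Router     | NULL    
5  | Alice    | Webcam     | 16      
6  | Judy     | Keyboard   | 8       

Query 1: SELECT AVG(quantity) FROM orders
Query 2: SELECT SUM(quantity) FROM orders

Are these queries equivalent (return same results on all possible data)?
No, not equivalent

Query 1 returns: [(8.8,)]
Query 2 returns: [(44,)]

Reason: AVG vs SUM give different aggregate values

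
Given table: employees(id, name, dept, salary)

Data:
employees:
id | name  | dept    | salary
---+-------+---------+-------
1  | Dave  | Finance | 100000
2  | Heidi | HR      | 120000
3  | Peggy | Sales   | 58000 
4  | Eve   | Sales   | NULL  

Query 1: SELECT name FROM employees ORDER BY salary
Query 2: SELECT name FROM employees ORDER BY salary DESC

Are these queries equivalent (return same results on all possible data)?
No, not equivalent

Query 1 returns: [('Eve',), ('Peggy',), ('Dave',), ('Heidi',)]
Query 2 returns: [('Heidi',), ('Dave',), ('Peggy',), ('Eve',)]

Reason: ASC vs DESC gives opposite ordering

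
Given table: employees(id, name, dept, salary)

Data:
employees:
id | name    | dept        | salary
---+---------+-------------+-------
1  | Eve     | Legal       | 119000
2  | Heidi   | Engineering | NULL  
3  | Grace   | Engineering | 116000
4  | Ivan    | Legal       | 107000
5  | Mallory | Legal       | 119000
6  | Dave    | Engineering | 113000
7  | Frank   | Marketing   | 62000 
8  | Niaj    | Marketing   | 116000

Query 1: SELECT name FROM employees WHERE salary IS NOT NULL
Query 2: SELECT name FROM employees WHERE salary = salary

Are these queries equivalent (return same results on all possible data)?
Yes, equivalent

Both queries return: [('Dave',), ('Eve',), ('Frank',), ('Grace',), ('Ivan',), ('Mallory',), ('Niaj',)]

Reason: IS NOT NULL vs self-equality (both exclude NULLs)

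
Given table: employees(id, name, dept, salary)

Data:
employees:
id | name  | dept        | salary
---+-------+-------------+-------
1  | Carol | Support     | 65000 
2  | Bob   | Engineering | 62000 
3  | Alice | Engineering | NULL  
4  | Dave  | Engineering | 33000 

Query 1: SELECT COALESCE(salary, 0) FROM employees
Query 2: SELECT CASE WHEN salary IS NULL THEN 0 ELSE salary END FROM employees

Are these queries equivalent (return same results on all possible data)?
Yes, equivalent

Both queries return: [(0,), (33000,), (62000,), (65000,)]

Reason: COALESCE vs CASE for NULL handling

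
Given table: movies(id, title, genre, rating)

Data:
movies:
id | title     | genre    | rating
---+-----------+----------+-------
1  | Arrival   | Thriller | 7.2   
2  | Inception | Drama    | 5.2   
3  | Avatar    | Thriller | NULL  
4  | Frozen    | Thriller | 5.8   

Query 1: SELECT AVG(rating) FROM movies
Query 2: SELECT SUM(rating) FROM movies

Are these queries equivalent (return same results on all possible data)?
No, not equivalent

Query 1 returns: [(6.066666666666666,)]
Query 2 returns: [(18.2,)]

Reason: AVG vs SUM give different aggregate values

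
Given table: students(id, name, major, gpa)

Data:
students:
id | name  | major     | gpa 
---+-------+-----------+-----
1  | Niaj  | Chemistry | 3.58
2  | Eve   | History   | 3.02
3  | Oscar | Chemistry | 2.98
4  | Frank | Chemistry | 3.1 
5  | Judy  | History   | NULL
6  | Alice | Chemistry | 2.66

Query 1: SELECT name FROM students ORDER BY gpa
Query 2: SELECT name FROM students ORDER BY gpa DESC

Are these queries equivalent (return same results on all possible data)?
No, not equivalent

Query 1 returns: [('Judy',), ('Alice',), ('Oscar',), ('Eve',), ('Frank',), ('Niaj',)]
Query 2 returns: [('Niaj',), ('Frank',), ('Eve',), ('Oscar',), ('Alice',), ('Judy',)]

Reason: ASC vs DESC gives opposite ordering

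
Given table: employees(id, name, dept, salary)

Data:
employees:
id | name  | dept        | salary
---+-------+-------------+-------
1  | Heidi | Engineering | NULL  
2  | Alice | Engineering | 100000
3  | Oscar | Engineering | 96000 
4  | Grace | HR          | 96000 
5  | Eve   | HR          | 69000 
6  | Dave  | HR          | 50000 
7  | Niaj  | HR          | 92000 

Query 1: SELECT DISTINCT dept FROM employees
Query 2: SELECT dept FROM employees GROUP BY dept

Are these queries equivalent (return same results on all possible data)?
Yes, equivalent

Both queries return: [('Engineering',), ('HR',)]

Reason: Both get unique depts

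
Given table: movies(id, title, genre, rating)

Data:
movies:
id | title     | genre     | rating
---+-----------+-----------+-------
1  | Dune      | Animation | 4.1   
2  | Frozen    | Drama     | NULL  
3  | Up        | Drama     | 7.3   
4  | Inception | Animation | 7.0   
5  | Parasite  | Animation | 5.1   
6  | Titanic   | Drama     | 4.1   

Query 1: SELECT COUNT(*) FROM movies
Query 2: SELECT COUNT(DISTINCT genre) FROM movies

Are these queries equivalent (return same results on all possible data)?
No, not equivalent

Query 1 returns: [(6,)]
Query 2 returns: [(2,)]

Reason: COUNT(*) counts rows, COUNT(DISTINCT genre) counts unique genres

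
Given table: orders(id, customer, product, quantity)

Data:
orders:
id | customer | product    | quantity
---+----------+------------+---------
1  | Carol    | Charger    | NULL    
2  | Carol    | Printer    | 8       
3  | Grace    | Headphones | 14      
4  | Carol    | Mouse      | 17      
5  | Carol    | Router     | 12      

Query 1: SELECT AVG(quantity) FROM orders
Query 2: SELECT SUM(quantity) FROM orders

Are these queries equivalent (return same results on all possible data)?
No, not equivalent

Query 1 returns: [(12.75,)]
Query 2 returns: [(51,)]

Reason: AVG vs SUM give different aggregate values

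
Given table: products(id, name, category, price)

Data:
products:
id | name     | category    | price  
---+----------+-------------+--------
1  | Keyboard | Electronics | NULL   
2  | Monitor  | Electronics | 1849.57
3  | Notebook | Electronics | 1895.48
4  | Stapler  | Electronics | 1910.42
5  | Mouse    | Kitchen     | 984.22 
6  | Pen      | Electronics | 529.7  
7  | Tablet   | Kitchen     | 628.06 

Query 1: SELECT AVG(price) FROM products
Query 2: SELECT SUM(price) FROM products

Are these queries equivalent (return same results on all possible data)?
No, not equivalent

Query 1 returns: [(1299.575,)]
Query 2 returns: [(7797.45,)]

Reason: AVG vs SUM give different aggregate values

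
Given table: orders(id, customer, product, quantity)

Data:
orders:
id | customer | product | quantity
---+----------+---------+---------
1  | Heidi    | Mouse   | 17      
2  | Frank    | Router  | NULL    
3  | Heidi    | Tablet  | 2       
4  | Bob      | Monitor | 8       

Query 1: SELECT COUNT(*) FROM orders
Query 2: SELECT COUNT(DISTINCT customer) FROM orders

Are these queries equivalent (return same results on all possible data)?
No, not equivalent

Query 1 returns: [(4,)]
Query 2 returns: [(3,)]

Reason: COUNT(*) counts rows, COUNT(DISTINCT customer) counts unique customers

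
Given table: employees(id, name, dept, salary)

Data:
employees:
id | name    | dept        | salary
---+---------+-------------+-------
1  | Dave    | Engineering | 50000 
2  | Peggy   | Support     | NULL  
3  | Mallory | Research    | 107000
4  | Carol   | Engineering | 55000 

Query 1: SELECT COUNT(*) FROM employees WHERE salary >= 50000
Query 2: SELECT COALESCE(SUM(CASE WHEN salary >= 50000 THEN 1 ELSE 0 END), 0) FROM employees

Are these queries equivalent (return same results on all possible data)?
Yes, equivalent

Both queries return: [(3,)]

Reason: COUNT with WHERE vs conditional SUM (COALESCE handles empty-table NULL)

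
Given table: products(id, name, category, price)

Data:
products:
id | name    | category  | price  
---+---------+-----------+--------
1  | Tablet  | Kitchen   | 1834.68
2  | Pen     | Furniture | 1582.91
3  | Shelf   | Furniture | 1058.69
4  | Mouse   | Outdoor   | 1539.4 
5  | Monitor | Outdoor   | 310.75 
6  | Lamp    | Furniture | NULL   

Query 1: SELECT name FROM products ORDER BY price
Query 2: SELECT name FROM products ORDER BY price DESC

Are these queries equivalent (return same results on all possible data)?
No, not equivalent

Query 1 returns: [('Lamp',), ('Monitor',), ('Shelf',), ('Mouse',), ('Pen',), ('Tablet',)]
Query 2 returns: [('Tablet',), ('Pen',), ('Mouse',), ('Shelf',), ('Monitor',), ('Lamp',)]

Reason: ASC vs DESC gives opposite ordering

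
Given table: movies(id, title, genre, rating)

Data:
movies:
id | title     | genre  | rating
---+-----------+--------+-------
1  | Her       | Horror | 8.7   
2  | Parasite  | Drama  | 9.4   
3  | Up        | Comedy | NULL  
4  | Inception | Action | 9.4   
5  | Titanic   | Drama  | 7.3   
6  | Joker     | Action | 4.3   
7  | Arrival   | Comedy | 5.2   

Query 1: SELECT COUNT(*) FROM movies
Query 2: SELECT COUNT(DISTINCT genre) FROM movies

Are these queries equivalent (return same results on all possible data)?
No, not equivalent

Query 1 returns: [(7,)]
Query 2 returns: [(4,)]

Reason: COUNT(*) counts rows, COUNT(DISTINCT genre) counts unique genres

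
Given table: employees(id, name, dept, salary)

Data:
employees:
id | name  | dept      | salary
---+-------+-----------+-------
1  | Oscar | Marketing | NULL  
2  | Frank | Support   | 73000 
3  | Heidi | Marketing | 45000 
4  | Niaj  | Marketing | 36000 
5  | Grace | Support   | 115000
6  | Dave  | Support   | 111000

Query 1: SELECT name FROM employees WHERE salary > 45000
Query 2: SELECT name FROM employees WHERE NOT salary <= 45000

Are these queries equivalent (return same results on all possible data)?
Yes, equivalent

Both queries return: [('Dave',), ('Frank',), ('Grace',)]

Reason: Both filter salary > 45000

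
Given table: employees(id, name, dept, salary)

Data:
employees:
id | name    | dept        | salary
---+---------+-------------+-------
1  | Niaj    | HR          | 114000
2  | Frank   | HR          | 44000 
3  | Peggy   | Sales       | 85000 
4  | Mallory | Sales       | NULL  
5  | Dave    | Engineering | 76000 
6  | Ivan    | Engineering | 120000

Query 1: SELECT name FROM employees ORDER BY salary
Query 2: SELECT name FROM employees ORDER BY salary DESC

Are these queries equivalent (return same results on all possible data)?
No, not equivalent

Query 1 returns: [('Mallory',), ('Frank',), ('Dave',), ('Peggy',), ('Niaj',), ('Ivan',)]
Query 2 returns: [('Ivan',), ('Niaj',), ('Peggy',), ('Dave',), ('Frank',), ('Mallory',)]

Reason: ASC vs DESC gives opposite ordering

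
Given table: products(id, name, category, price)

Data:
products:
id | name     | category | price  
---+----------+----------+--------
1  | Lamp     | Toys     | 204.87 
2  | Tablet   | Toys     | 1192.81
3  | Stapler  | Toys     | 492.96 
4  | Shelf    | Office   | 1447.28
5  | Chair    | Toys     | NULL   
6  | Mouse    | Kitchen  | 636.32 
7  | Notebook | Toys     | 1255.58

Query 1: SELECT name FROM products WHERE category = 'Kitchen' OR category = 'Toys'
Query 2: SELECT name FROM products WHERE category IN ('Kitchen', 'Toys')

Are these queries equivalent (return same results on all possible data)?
Yes, equivalent

Both queries return: [('Chair',), ('Lamp',), ('Mouse',), ('Notebook',), ('Stapler',), ('Tablet',)]

Reason: OR vs IN are equivalent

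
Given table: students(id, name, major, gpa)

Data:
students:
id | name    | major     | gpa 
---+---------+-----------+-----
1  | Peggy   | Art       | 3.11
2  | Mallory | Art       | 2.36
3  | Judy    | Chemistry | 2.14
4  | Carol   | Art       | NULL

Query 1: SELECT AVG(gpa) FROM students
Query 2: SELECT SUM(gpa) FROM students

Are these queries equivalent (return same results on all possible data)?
No, not equivalent

Query 1 returns: [(2.5366666666666666,)]
Query 2 returns: [(7.609999999999999,)]

Reason: AVG vs SUM give different aggregate values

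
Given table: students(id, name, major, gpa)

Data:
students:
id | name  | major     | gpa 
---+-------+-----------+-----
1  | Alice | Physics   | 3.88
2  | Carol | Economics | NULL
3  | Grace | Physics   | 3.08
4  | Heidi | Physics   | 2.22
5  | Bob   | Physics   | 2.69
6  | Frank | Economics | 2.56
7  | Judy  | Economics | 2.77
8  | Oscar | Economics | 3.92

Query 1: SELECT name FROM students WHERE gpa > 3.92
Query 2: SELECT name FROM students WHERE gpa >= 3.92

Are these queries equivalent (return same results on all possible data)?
No, not equivalent

Query 1 returns: []
Query 2 returns: [('Oscar',)]

Reason: > vs >= gives different results when gpa = 3.92 exists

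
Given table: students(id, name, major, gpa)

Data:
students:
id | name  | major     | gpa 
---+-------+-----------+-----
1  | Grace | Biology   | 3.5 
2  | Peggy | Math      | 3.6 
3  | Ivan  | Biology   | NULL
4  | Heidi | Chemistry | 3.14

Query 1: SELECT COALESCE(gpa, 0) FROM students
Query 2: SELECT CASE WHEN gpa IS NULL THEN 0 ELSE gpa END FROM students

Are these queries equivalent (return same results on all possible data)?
Yes, equivalent

Both queries return: [(0,), (3.14,), (3.5,), (3.6,)]

Reason: COALESCE vs CASE for NULL handling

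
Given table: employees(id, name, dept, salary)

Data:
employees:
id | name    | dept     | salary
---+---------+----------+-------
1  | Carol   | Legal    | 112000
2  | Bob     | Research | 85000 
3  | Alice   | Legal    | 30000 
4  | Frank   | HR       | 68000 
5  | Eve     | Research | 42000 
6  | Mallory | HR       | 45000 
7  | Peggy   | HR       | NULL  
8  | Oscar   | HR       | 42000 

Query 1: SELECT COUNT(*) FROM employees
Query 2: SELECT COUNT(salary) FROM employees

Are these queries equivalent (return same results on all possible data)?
No, not equivalent

Query 1 returns: [(8,)]
Query 2 returns: [(7,)]

Reason: COUNT(*) includes NULLs, COUNT(column) excludes them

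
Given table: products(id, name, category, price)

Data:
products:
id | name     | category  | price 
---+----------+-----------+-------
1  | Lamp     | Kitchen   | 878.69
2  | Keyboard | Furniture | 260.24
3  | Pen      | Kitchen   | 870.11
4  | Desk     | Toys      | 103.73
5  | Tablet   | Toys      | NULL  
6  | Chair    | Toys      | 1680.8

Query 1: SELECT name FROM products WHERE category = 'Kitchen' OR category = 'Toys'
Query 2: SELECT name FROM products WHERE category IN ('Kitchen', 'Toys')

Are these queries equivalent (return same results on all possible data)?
Yes, equivalent

Both queries return: [('Chair',), ('Desk',), ('Lamp',), ('Pen',), ('Tablet',)]

Reason: OR vs IN are equivalent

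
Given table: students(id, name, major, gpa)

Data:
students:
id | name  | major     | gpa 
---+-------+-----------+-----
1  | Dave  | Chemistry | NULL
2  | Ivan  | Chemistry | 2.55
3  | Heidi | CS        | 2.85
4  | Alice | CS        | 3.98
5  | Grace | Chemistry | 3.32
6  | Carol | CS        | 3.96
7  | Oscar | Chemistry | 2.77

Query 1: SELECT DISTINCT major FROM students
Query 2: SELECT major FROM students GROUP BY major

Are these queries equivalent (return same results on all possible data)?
Yes, equivalent

Both queries return: [('CS',), ('Chemistry',)]

Reason: Both get unique majors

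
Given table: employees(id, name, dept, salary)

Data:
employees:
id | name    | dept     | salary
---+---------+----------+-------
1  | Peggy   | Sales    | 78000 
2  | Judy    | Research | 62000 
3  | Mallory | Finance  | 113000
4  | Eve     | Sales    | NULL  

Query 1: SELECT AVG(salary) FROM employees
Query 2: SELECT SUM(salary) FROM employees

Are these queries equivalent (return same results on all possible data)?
No, not equivalent

Query 1 returns: [(84333.33333333333,)]
Query 2 returns: [(253000,)]

Reason: AVG vs SUM give different aggregate values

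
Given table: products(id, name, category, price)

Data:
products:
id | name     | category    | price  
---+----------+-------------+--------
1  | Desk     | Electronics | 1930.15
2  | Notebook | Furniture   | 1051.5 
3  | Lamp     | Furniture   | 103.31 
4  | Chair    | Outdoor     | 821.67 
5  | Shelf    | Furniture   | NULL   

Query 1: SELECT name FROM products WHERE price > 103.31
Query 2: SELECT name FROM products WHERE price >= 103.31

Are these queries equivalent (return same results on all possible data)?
No, not equivalent

Query 1 returns: [('Desk',), ('Notebook',), ('Chair',)]
Query 2 returns: [('Desk',), ('Notebook',), ('Lamp',), ('Chair',)]

Reason: > vs >= gives different results when price = 103.31 exists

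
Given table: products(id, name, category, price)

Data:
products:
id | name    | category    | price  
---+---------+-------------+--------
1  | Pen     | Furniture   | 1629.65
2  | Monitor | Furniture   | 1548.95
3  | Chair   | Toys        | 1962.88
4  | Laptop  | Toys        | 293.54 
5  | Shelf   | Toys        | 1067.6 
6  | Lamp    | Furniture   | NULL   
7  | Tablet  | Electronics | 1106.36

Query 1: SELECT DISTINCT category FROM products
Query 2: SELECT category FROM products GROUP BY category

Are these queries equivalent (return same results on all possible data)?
Yes, equivalent

Both queries return: [('Electronics',), ('Furniture',), ('Toys',)]

Reason: Both get unique categorys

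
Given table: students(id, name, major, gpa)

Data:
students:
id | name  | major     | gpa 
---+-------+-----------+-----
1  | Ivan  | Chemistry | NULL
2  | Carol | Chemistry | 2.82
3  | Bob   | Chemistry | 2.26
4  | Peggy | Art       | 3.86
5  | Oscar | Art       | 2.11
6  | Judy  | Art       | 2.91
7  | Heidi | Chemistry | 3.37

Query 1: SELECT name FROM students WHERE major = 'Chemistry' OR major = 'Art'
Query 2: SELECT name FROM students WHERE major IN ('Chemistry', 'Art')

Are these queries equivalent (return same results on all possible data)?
Yes, equivalent

Both queries return: [('Bob',), ('Carol',), ('Heidi',), ('Ivan',), ('Judy',), ('Oscar',), ('Peggy',)]

Reason: OR vs IN are equivalent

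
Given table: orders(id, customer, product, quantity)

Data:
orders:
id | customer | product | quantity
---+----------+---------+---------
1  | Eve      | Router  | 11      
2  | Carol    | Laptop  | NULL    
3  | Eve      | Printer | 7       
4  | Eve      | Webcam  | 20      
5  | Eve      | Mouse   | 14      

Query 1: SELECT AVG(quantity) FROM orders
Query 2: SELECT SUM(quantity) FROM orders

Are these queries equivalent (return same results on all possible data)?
No, not equivalent

Query 1 returns: [(13.0,)]
Query 2 returns: [(52,)]

Reason: AVG vs SUM give different aggregate values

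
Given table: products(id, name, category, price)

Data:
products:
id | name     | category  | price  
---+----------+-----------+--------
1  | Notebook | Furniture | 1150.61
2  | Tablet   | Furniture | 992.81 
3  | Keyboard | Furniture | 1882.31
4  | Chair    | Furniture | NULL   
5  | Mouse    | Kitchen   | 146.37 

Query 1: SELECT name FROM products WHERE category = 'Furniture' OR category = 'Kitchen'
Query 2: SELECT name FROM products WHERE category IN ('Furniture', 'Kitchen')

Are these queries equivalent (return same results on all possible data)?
Yes, equivalent

Both queries return: [('Chair',), ('Keyboard',), ('Mouse',), ('Notebook',), ('Tablet',)]

Reason: OR vs IN are equivalent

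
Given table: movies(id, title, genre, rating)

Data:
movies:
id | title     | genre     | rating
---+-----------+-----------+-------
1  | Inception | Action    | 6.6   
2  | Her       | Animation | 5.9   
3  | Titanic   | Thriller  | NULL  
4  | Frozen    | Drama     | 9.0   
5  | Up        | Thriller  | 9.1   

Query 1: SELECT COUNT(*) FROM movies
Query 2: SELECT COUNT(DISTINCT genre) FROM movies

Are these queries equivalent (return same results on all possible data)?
No, not equivalent

Query 1 returns: [(5,)]
Query 2 returns: [(4,)]

Reason: COUNT(*) counts rows, COUNT(DISTINCT genre) counts unique genres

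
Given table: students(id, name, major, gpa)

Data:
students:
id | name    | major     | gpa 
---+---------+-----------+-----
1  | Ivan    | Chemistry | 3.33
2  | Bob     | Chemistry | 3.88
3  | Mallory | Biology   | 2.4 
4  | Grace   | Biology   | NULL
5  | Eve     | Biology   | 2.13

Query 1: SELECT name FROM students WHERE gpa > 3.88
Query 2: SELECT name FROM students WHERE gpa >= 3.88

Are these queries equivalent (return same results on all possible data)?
No, not equivalent

Query 1 returns: []
Query 2 returns: [('Bob',)]

Reason: > vs >= gives different results when gpa = 3.88 exists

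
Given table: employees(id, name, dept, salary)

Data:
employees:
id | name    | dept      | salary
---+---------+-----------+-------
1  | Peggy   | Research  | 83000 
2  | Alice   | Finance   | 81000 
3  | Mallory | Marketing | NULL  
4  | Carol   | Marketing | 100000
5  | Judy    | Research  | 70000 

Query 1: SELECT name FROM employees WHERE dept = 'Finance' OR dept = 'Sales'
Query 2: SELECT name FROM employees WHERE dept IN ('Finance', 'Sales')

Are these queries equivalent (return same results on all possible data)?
Yes, equivalent

Both queries return: [('Alice',)]

Reason: OR vs IN are equivalent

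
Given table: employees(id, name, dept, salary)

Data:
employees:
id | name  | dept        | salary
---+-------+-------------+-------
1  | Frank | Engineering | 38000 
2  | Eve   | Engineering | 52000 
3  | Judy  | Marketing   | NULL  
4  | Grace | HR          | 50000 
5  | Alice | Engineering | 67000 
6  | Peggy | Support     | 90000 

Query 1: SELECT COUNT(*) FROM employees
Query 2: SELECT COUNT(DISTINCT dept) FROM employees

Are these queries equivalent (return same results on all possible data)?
No, not equivalent

Query 1 returns: [(6,)]
Query 2 returns: [(4,)]

Reason: COUNT(*) counts rows, COUNT(DISTINCT dept) counts unique depts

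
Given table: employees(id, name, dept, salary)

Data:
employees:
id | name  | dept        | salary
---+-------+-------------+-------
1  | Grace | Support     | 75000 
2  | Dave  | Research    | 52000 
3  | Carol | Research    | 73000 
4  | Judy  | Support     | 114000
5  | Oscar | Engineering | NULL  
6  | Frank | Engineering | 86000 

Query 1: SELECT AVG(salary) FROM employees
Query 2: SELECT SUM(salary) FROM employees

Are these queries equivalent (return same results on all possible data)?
No, not equivalent

Query 1 returns: [(80000.0,)]
Query 2 returns: [(400000,)]

Reason: AVG vs SUM give different aggregate values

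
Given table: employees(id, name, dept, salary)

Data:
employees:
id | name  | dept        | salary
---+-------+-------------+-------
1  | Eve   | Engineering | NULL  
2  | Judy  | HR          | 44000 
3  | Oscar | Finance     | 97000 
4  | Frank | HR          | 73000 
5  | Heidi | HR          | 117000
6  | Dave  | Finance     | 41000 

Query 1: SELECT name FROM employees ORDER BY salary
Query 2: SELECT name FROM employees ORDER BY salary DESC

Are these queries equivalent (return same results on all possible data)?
No, not equivalent

Query 1 returns: [('Eve',), ('Dave',), ('Judy',), ('Frank',), ('Oscar',), ('Heidi',)]
Query 2 returns: [('Heidi',), ('Oscar',), ('Frank',), ('Judy',), ('Dave',), ('Eve',)]

Reason: ASC vs DESC gives opposite ordering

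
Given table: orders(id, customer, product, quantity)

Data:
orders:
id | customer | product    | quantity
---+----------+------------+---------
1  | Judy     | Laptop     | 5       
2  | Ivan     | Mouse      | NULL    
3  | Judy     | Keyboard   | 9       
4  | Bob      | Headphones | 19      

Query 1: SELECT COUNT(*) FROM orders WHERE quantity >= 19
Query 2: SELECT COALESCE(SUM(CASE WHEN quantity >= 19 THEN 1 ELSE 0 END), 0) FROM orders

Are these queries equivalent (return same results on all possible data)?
Yes, equivalent

Both queries return: [(1,)]

Reason: COUNT with WHERE vs conditional SUM (COALESCE handles empty-table NULL)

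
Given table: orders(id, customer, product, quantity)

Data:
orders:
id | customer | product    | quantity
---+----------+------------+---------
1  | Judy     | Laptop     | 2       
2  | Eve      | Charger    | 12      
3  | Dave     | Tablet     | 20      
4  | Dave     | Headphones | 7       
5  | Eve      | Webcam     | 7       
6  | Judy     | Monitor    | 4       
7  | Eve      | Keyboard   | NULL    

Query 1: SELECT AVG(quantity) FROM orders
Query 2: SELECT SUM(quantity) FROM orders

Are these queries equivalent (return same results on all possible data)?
No, not equivalent

Query 1 returns: [(8.666666666666666,)]
Query 2 returns: [(52,)]

Reason: AVG vs SUM give different aggregate values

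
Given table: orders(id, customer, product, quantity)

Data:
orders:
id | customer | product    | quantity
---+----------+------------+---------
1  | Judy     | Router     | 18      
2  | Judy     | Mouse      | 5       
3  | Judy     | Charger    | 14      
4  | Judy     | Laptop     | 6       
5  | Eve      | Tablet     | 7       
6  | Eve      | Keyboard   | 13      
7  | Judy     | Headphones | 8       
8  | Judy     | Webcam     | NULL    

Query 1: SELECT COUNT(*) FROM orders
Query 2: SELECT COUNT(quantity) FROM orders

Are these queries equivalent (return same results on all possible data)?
No, not equivalent

Query 1 returns: [(8,)]
Query 2 returns: [(7,)]

Reason: COUNT(*) includes NULLs, COUNT(column) excludes them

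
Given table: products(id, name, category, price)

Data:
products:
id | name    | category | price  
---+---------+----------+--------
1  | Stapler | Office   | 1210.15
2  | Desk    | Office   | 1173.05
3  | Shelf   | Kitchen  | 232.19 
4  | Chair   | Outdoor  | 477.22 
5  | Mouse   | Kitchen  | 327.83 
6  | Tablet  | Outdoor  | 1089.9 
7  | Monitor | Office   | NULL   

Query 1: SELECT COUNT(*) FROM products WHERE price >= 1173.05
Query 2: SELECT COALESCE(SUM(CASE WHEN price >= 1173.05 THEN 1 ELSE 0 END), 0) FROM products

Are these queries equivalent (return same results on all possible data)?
Yes, equivalent

Both queries return: [(2,)]

Reason: COUNT with WHERE vs conditional SUM (COALESCE handles empty-table NULL)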